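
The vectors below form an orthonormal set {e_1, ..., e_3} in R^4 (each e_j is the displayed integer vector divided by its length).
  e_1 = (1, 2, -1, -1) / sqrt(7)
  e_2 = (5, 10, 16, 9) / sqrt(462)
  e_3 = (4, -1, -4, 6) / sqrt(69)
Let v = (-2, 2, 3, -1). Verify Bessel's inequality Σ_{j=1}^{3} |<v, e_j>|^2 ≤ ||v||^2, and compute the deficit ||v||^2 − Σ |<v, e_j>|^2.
Σ |<v, e_j>|^2 = 8379/506; ||v||^2 = 18; deficit = 729/506

Write each e_j = u_j / sqrt(<u_j, u_j>) where u_j is the displayed integer vector. Then <v, e_j> = <v, u_j> / sqrt(<u_j, u_j>), so |<v, e_j>|^2 = <v, u_j>^2 / <u_j, u_j>.
Coefficients: <v, e_1> = 0/sqrt(7), <v, e_2> = 49/sqrt(462), <v, e_3> = -28/sqrt(69).
Square and sum: Σ |<v, e_j>|^2 = 8379/506.
Compute ||v||^2 = v·v = 18.
Deficit = 18 − 8379/506 = 729/506 ≥ 0, confirming Bessel's inequality. (The deficit equals ||v − Σ <v,e_j> e_j||^2, the squared distance from v to span{e_j}.)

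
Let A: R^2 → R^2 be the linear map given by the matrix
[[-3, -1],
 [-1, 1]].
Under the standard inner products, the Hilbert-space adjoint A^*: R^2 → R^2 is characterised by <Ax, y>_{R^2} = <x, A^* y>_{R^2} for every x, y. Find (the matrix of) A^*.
A^* = A^T =
[[-3, -1],
 [-1, 1]]

For real matrices with standard dot products, the defining identity <Ax, y> = <x, A^* y> gives (Ax)^T y = x^T (A^*) y, i.e. x^T A^T y = x^T (A^*) y. Since this holds for all x, y, we must have A^* = A^T. Therefore
A^* =
[[-3, -1],
 [-1, 1]].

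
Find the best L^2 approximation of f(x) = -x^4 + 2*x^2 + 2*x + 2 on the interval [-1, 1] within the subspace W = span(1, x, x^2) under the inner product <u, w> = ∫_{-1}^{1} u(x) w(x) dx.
g(x) = 8*x^2/7 + 2*x + 73/35

The best approximation g ∈ W is the orthogonal projection of f onto W. Writing g = a_0 + a_1 x + a_2 x^2, the coefficients solve the normal equations G · a = b where
  G_{ij} = <φ_i, φ_j> and b_i = <f, φ_i>, with φ_0 = 1, φ_1 = x, φ_2 = x^2.
G =
  [2, 0, 2/3]
  [0, 2/3, 0]
  [2/3, 0, 2/5],
b = (74/15, 4/3, 194/105).
Solving gives a_0 = 73/35, a_1 = 2, a_2 = 8/7, so
  g(x) = 8*x^2/7 + 2*x + 73/35.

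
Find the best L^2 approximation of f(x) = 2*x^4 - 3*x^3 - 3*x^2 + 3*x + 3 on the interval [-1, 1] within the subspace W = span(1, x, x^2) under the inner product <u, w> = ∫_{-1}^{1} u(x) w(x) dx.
g(x) = -9*x^2/7 + 6*x/5 + 99/35

The best approximation g ∈ W is the orthogonal projection of f onto W. Writing g = a_0 + a_1 x + a_2 x^2, the coefficients solve the normal equations G · a = b where
  G_{ij} = <φ_i, φ_j> and b_i = <f, φ_i>, with φ_0 = 1, φ_1 = x, φ_2 = x^2.
G =
  [2, 0, 2/3]
  [0, 2/3, 0]
  [2/3, 0, 2/5],
b = (24/5, 4/5, 48/35).
Solving gives a_0 = 99/35, a_1 = 6/5, a_2 = -9/7, so
  g(x) = -9*x^2/7 + 6*x/5 + 99/35.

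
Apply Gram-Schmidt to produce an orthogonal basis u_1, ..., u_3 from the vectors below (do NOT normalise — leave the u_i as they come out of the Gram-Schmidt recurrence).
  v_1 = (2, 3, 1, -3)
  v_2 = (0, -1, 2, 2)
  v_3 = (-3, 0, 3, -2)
Orthogonal basis:
  u_1 = (2, 3, 1, -3)
  u_2 = (14/23, -2/23, 53/23, 25/23)
  u_3 = (-278/79, -28/79, 299/158, -327/158)

Apply the Gram-Schmidt recurrence
  u_1 = v_1
  u_i = v_i − Σ_{j<i} ((v_i · u_j) / (u_j · u_j)) · u_j.

Step by step this gives:
  u_1 = (2, 3, 1, -3)
  u_2 = (14/23, -2/23, 53/23, 25/23)
  u_3 = (-278/79, -28/79, 299/158, -327/158)

Orthogonality check:
  u_2 · u_1 = 0 (should be 0)
  u_3 · u_1 = 0 (should be 0)
  u_3 · u_2 = 0 (should be 0)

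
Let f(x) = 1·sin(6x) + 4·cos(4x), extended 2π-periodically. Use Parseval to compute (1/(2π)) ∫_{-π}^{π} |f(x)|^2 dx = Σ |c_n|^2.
Σ |c_n|^2 = 17/2

Expand |f|^2 and use orthogonality of {sin(nx), cos(mx)} on [-π, π]:
  ∫_{-π}^{π} sin(nx)^2 dx = π, ∫ cos(mx)^2 dx = π, and cross terms integrate to 0.
So ∫_{-π}^{π} f(x)^2 dx = 1^2 · π + 4^2 · π = (1 + 16)π.
Divide by 2π: (1 + 16)/2 = 17/2.
By Parseval, this equals Σ |c_n|^2.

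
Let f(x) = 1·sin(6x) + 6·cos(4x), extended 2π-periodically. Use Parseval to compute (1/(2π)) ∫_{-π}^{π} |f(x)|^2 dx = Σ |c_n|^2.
Σ |c_n|^2 = 37/2

Expand |f|^2 and use orthogonality of {sin(nx), cos(mx)} on [-π, π]:
  ∫_{-π}^{π} sin(nx)^2 dx = π, ∫ cos(mx)^2 dx = π, and cross terms integrate to 0.
So ∫_{-π}^{π} f(x)^2 dx = 1^2 · π + 6^2 · π = (1 + 36)π.
Divide by 2π: (1 + 36)/2 = 37/2.
By Parseval, this equals Σ |c_n|^2.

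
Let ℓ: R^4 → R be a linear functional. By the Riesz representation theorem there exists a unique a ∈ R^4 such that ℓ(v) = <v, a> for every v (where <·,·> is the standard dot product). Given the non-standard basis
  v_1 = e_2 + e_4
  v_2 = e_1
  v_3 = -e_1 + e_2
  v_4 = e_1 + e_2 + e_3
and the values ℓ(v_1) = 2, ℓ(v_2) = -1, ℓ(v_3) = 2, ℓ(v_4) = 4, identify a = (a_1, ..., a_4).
a = (-1, 1, 4, 1)

Write a = (a_1, ..., a_4) in the standard basis. For each basis vector v_i, ℓ(v_i) = <v_i, a> is a linear equation in the a_j's. Collect the n equations into a matrix system V a = ℓ, where row i of V is v_i (expressed in the standard basis). Since V is invertible (lower-triangular with 1s on the diagonal, up to permutation), solve by back-substitution:
  V =
[[0, 1, 0, 1],
 [1, 0, 0, 0],
 [-1, 1, 0, 0],
 [1, 1, 1, 0]]
  V a = (2, -1, 2, 4)
Solving gives a = (-1, 1, 4, 1).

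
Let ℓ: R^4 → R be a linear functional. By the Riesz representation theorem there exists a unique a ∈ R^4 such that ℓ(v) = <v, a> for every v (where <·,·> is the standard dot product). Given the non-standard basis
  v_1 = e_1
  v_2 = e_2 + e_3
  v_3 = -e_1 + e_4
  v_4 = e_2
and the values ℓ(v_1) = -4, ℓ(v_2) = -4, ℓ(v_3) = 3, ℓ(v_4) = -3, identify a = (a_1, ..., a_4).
a = (-4, -3, -1, -1)

Write a = (a_1, ..., a_4) in the standard basis. For each basis vector v_i, ℓ(v_i) = <v_i, a> is a linear equation in the a_j's. Collect the n equations into a matrix system V a = ℓ, where row i of V is v_i (expressed in the standard basis). Since V is invertible (lower-triangular with 1s on the diagonal, up to permutation), solve by back-substitution:
  V =
[[1, 0, 0, 0],
 [0, 1, 1, 0],
 [-1, 0, 0, 1],
 [0, 1, 0, 0]]
  V a = (-4, -4, 3, -3)
Solving gives a = (-4, -3, -1, -1).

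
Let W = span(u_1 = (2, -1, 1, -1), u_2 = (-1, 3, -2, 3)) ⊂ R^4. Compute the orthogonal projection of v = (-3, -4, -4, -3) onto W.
proj_W(v) = (-238/61, -131/61, 31/61, -131/61)

Set up U = [u_1 | ... | u_2] ∈ R^(4×2). The projector onto W = col(U) is P = U (U^T U)^(-1) U^T.
Compute U^T U =
  [7, -10]
  [-10, 23],
and U^T v = (-3, -10).
Solve U^T U · c = U^T v for the coefficients: c = (-169/61, -100/61). The projection is proj_W(v) = U c.
Check: (v - proj_W(v)) · u_1 = 0  (should be 0).
Check: (v - proj_W(v)) · u_2 = 0  (should be 0).
Result: proj_W(v) = (-238/61, -131/61, 31/61, -131/61).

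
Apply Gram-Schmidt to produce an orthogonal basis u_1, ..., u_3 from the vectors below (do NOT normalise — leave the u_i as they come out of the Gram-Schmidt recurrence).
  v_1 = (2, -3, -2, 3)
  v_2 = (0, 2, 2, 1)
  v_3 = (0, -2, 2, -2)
Orthogonal basis:
  u_1 = (2, -3, -2, 3)
  u_2 = (7/13, 31/26, 19/13, 47/26)
  u_3 = (20/37, -72/37, 86/37, -28/37)

Apply the Gram-Schmidt recurrence
  u_1 = v_1
  u_i = v_i − Σ_{j<i} ((v_i · u_j) / (u_j · u_j)) · u_j.

Step by step this gives:
  u_1 = (2, -3, -2, 3)
  u_2 = (7/13, 31/26, 19/13, 47/26)
  u_3 = (20/37, -72/37, 86/37, -28/37)

Orthogonality check:
  u_2 · u_1 = 0 (should be 0)
  u_3 · u_1 = 0 (should be 0)
  u_3 · u_2 = 0 (should be 0)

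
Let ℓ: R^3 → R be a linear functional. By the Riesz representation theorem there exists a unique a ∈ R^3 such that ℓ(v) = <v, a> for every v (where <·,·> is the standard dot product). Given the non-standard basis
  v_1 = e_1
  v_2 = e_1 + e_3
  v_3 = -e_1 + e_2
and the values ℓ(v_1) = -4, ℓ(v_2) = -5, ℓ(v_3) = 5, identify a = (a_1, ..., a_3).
a = (-4, 1, -1)

Write a = (a_1, ..., a_3) in the standard basis. For each basis vector v_i, ℓ(v_i) = <v_i, a> is a linear equation in the a_j's. Collect the n equations into a matrix system V a = ℓ, where row i of V is v_i (expressed in the standard basis). Since V is invertible (lower-triangular with 1s on the diagonal, up to permutation), solve by back-substitution:
  V =
[[1, 0, 0],
 [1, 0, 1],
 [-1, 1, 0]]
  V a = (-4, -5, 5)
Solving gives a = (-4, 1, -1).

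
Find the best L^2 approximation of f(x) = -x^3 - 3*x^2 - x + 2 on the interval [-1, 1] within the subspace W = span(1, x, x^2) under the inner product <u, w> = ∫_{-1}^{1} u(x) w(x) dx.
g(x) = -3*x^2 - 8*x/5 + 2

The best approximation g ∈ W is the orthogonal projection of f onto W. Writing g = a_0 + a_1 x + a_2 x^2, the coefficients solve the normal equations G · a = b where
  G_{ij} = <φ_i, φ_j> and b_i = <f, φ_i>, with φ_0 = 1, φ_1 = x, φ_2 = x^2.
G =
  [2, 0, 2/3]
  [0, 2/3, 0]
  [2/3, 0, 2/5],
b = (2, -16/15, 2/15).
Solving gives a_0 = 2, a_1 = -8/5, a_2 = -3, so
  g(x) = -3*x^2 - 8*x/5 + 2.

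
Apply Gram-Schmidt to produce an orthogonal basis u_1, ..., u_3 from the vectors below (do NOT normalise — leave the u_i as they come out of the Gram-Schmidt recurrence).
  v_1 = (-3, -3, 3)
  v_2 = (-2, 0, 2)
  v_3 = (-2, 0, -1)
Orthogonal basis:
  u_1 = (-3, -3, 3)
  u_2 = (-2/3, 4/3, 2/3)
  u_3 = (-3/2, 0, -3/2)

Apply the Gram-Schmidt recurrence
  u_1 = v_1
  u_i = v_i − Σ_{j<i} ((v_i · u_j) / (u_j · u_j)) · u_j.

Step by step this gives:
  u_1 = (-3, -3, 3)
  u_2 = (-2/3, 4/3, 2/3)
  u_3 = (-3/2, 0, -3/2)

Orthogonality check:
  u_2 · u_1 = 0 (should be 0)
  u_3 · u_1 = 0 (should be 0)
  u_3 · u_2 = 0 (should be 0)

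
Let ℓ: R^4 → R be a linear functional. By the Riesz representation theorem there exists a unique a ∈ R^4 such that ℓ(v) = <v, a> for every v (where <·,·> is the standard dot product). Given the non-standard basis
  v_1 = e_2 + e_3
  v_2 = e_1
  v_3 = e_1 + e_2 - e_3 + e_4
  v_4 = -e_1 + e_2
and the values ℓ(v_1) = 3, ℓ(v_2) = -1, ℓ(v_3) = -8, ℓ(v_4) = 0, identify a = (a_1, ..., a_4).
a = (-1, -1, 4, -2)

Write a = (a_1, ..., a_4) in the standard basis. For each basis vector v_i, ℓ(v_i) = <v_i, a> is a linear equation in the a_j's. Collect the n equations into a matrix system V a = ℓ, where row i of V is v_i (expressed in the standard basis). Since V is invertible (lower-triangular with 1s on the diagonal, up to permutation), solve by back-substitution:
  V =
[[0, 1, 1, 0],
 [1, 0, 0, 0],
 [1, 1, -1, 1],
 [-1, 1, 0, 0]]
  V a = (3, -1, -8, 0)
Solving gives a = (-1, -1, 4, -2).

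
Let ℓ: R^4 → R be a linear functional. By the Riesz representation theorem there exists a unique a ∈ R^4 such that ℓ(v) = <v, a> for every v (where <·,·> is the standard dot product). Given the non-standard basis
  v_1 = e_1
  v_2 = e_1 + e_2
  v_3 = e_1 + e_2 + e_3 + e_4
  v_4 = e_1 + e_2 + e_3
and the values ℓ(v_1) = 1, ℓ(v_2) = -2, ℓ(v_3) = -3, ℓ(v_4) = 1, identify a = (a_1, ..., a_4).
a = (1, -3, 3, -4)

Write a = (a_1, ..., a_4) in the standard basis. For each basis vector v_i, ℓ(v_i) = <v_i, a> is a linear equation in the a_j's. Collect the n equations into a matrix system V a = ℓ, where row i of V is v_i (expressed in the standard basis). Since V is invertible (lower-triangular with 1s on the diagonal, up to permutation), solve by back-substitution:
  V =
[[1, 0, 0, 0],
 [1, 1, 0, 0],
 [1, 1, 1, 1],
 [1, 1, 1, 0]]
  V a = (1, -2, -3, 1)
Solving gives a = (1, -3, 3, -4).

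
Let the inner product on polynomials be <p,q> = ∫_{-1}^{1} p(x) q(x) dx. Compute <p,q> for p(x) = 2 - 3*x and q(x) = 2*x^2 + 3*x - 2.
<p,q> = -34/3

Expand the product: p(x)·q(x) = -6*x^3 - 5*x^2 + 12*x - 4.
∫_{-1}^{1} of each monomial x^k gives [2/(k+1) if k even, 0 if k odd]. Integrating term-by-term (or equivalently evaluating the antiderivative F(x) = -3*x^4/2 - 5*x^3/3 + 6*x^2 - 4*x at the endpoints):
  F(1) − F(−1) = -7/6 − (61/6) = -34/3.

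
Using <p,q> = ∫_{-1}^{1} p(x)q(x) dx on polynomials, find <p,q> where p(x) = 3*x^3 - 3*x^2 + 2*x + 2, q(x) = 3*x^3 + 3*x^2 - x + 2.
<p,q> = 718/105

Expand the product: p(x)·q(x) = 9*x^6 - 6*x^4 + 21*x^3 - 2*x^2 + 2*x + 4.
∫_{-1}^{1} of each monomial x^k gives [2/(k+1) if k even, 0 if k odd]. Integrating term-by-term (or equivalently evaluating the antiderivative F(x) = 9*x^7/7 - 6*x^5/5 + 21*x^4/4 - 2*x^3/3 + x^2 + 4*x at the endpoints):
  F(1) − F(−1) = 4061/420 − (1189/420) = 718/105.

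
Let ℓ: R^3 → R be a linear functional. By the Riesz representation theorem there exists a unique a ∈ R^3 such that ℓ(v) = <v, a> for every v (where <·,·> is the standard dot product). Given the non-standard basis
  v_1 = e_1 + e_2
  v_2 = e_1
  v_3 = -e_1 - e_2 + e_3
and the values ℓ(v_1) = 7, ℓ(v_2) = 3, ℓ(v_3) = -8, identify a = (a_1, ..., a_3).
a = (3, 4, -1)

Write a = (a_1, ..., a_3) in the standard basis. For each basis vector v_i, ℓ(v_i) = <v_i, a> is a linear equation in the a_j's. Collect the n equations into a matrix system V a = ℓ, where row i of V is v_i (expressed in the standard basis). Since V is invertible (lower-triangular with 1s on the diagonal, up to permutation), solve by back-substitution:
  V =
[[1, 1, 0],
 [1, 0, 0],
 [-1, -1, 1]]
  V a = (7, 3, -8)
Solving gives a = (3, 4, -1).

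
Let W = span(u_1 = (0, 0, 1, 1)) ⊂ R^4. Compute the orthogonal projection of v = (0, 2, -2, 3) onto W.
proj_W(v) = (0, 0, 1/2, 1/2)

Set up U = [u_1 | ... | u_1] ∈ R^(4×1). The projector onto W = col(U) is P = U (U^T U)^(-1) U^T.
Compute U^T U =
  [2],
and U^T v = (1).
Solve U^T U · c = U^T v for the coefficients: c = (1/2). The projection is proj_W(v) = U c.
Check: (v - proj_W(v)) · u_1 = 0  (should be 0).
Result: proj_W(v) = (0, 0, 1/2, 1/2).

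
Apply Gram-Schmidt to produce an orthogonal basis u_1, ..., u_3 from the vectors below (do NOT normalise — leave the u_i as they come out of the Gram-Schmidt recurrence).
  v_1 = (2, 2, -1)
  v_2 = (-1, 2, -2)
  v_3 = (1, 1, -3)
Orthogonal basis:
  u_1 = (2, 2, -1)
  u_2 = (-17/9, 10/9, -14/9)
  u_3 = (6/13, -15/13, -18/13)

Apply the Gram-Schmidt recurrence
  u_1 = v_1
  u_i = v_i − Σ_{j<i} ((v_i · u_j) / (u_j · u_j)) · u_j.

Step by step this gives:
  u_1 = (2, 2, -1)
  u_2 = (-17/9, 10/9, -14/9)
  u_3 = (6/13, -15/13, -18/13)

Orthogonality check:
  u_2 · u_1 = 0 (should be 0)
  u_3 · u_1 = 0 (should be 0)
  u_3 · u_2 = 0 (should be 0)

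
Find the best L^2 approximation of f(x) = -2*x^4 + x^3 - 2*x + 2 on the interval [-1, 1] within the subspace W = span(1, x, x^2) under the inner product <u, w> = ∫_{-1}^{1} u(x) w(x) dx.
g(x) = -12*x^2/7 - 7*x/5 + 76/35

The best approximation g ∈ W is the orthogonal projection of f onto W. Writing g = a_0 + a_1 x + a_2 x^2, the coefficients solve the normal equations G · a = b where
  G_{ij} = <φ_i, φ_j> and b_i = <f, φ_i>, with φ_0 = 1, φ_1 = x, φ_2 = x^2.
G =
  [2, 0, 2/3]
  [0, 2/3, 0]
  [2/3, 0, 2/5],
b = (16/5, -14/15, 16/21).
Solving gives a_0 = 76/35, a_1 = -7/5, a_2 = -12/7, so
  g(x) = -12*x^2/7 - 7*x/5 + 76/35.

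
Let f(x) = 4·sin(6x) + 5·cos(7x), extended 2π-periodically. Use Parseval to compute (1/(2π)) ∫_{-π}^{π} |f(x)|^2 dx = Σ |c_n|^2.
Σ |c_n|^2 = 41/2

Expand |f|^2 and use orthogonality of {sin(nx), cos(mx)} on [-π, π]:
  ∫_{-π}^{π} sin(nx)^2 dx = π, ∫ cos(mx)^2 dx = π, and cross terms integrate to 0.
So ∫_{-π}^{π} f(x)^2 dx = 4^2 · π + 5^2 · π = (16 + 25)π.
Divide by 2π: (16 + 25)/2 = 41/2.
By Parseval, this equals Σ |c_n|^2.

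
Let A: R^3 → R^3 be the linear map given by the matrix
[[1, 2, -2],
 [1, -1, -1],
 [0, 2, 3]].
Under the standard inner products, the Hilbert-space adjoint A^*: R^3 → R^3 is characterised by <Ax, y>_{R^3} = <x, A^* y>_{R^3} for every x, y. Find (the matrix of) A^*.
A^* = A^T =
[[1, 1, 0],
 [2, -1, 2],
 [-2, -1, 3]]

For real matrices with standard dot products, the defining identity <Ax, y> = <x, A^* y> gives (Ax)^T y = x^T (A^*) y, i.e. x^T A^T y = x^T (A^*) y. Since this holds for all x, y, we must have A^* = A^T. Therefore
A^* =
[[1, 1, 0],
 [2, -1, 2],
 [-2, -1, 3]].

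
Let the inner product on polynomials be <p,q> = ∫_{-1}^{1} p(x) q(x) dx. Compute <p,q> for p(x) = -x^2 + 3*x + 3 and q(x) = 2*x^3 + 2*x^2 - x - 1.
<p,q> = -26/15

Expand the product: p(x)·q(x) = -2*x^5 + 4*x^4 + 13*x^3 + 4*x^2 - 6*x - 3.
∫_{-1}^{1} of each monomial x^k gives [2/(k+1) if k even, 0 if k odd]. Integrating term-by-term (or equivalently evaluating the antiderivative F(x) = -x^6/3 + 4*x^5/5 + 13*x^4/4 + 4*x^3/3 - 3*x^2 - 3*x at the endpoints):
  F(1) − F(−1) = -19/20 − (47/60) = -26/15.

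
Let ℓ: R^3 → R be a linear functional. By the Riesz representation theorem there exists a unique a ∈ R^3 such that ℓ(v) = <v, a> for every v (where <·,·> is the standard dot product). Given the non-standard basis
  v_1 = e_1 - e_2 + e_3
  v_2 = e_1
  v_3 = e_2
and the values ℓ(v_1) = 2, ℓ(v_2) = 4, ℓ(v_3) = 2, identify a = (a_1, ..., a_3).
a = (4, 2, 0)

Write a = (a_1, ..., a_3) in the standard basis. For each basis vector v_i, ℓ(v_i) = <v_i, a> is a linear equation in the a_j's. Collect the n equations into a matrix system V a = ℓ, where row i of V is v_i (expressed in the standard basis). Since V is invertible (lower-triangular with 1s on the diagonal, up to permutation), solve by back-substitution:
  V =
[[1, -1, 1],
 [1, 0, 0],
 [0, 1, 0]]
  V a = (2, 4, 2)
Solving gives a = (4, 2, 0).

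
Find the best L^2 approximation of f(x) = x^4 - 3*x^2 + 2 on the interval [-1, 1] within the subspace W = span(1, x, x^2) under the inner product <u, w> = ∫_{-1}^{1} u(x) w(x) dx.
g(x) = 67/35 - 15*x^2/7

The best approximation g ∈ W is the orthogonal projection of f onto W. Writing g = a_0 + a_1 x + a_2 x^2, the coefficients solve the normal equations G · a = b where
  G_{ij} = <φ_i, φ_j> and b_i = <f, φ_i>, with φ_0 = 1, φ_1 = x, φ_2 = x^2.
G =
  [2, 0, 2/3]
  [0, 2/3, 0]
  [2/3, 0, 2/5],
b = (12/5, 0, 44/105).
Solving gives a_0 = 67/35, a_1 = 0, a_2 = -15/7, so
  g(x) = 67/35 - 15*x^2/7.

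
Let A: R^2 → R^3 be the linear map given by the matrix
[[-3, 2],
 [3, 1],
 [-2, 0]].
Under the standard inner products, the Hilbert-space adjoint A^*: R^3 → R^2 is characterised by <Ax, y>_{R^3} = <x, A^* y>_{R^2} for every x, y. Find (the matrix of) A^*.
A^* = A^T =
[[-3, 3, -2],
 [2, 1, 0]]

For real matrices with standard dot products, the defining identity <Ax, y> = <x, A^* y> gives (Ax)^T y = x^T (A^*) y, i.e. x^T A^T y = x^T (A^*) y. Since this holds for all x, y, we must have A^* = A^T. Therefore
A^* =
[[-3, 3, -2],
 [2, 1, 0]].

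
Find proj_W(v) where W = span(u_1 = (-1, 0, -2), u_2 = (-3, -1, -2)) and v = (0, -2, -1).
proj_W(v) = (-6/7, -2/7, -4/7)

Set up U = [u_1 | ... | u_2] ∈ R^(3×2). The projector onto W = col(U) is P = U (U^T U)^(-1) U^T.
Compute U^T U =
  [5, 7]
  [7, 14],
and U^T v = (2, 4).
Solve U^T U · c = U^T v for the coefficients: c = (0, 2/7). The projection is proj_W(v) = U c.
Check: (v - proj_W(v)) · u_1 = 0  (should be 0).
Check: (v - proj_W(v)) · u_2 = 0  (should be 0).
Result: proj_W(v) = (-6/7, -2/7, -4/7).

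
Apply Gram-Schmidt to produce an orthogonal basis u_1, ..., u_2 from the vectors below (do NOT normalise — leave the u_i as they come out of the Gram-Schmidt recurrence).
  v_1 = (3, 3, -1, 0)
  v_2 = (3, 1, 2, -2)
Orthogonal basis:
  u_1 = (3, 3, -1, 0)
  u_2 = (27/19, -11/19, 48/19, -2)

Apply the Gram-Schmidt recurrence
  u_1 = v_1
  u_i = v_i − Σ_{j<i} ((v_i · u_j) / (u_j · u_j)) · u_j.

Step by step this gives:
  u_1 = (3, 3, -1, 0)
  u_2 = (27/19, -11/19, 48/19, -2)

Orthogonality check:
  u_2 · u_1 = 0 (should be 0)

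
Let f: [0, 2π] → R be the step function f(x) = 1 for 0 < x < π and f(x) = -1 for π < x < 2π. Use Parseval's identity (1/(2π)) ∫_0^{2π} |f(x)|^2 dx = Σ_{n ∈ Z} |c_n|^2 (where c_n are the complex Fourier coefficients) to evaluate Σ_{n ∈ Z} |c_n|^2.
Σ |c_n|^2 = 1

Parseval equates the L^2 energy of f (normalised by 1/(2π)) with the ℓ^2 sum of its Fourier coefficients: (1/(2π)) ∫_0^{2π} |f|^2 = Σ |c_n|^2.
Compute the left side: (1/(2π)) [∫_0^π 1^2 dx + ∫_π^{2π} (-1)^2 dx] = (1/(2π)) · (1π + 1π) = (1 + 1)/2 = 1.
So Σ_{n ∈ Z} |c_n|^2 = 1.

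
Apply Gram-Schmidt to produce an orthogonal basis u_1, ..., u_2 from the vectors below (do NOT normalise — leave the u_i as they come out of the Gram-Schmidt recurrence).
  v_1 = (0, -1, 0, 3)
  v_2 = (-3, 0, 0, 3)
Orthogonal basis:
  u_1 = (0, -1, 0, 3)
  u_2 = (-3, 9/10, 0, 3/10)

Apply the Gram-Schmidt recurrence
  u_1 = v_1
  u_i = v_i − Σ_{j<i} ((v_i · u_j) / (u_j · u_j)) · u_j.

Step by step this gives:
  u_1 = (0, -1, 0, 3)
  u_2 = (-3, 9/10, 0, 3/10)

Orthogonality check:
  u_2 · u_1 = 0 (should be 0)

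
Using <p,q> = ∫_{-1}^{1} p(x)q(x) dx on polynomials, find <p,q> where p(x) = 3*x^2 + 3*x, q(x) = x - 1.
<p,q> = 0

Expand the product: p(x)·q(x) = 3*x^3 - 3*x.
∫_{-1}^{1} of each monomial x^k gives [2/(k+1) if k even, 0 if k odd]. Integrating term-by-term (or equivalently evaluating the antiderivative F(x) = 3*x^4/4 - 3*x^2/2 at the endpoints):
  F(1) − F(−1) = -3/4 − (-3/4) = 0.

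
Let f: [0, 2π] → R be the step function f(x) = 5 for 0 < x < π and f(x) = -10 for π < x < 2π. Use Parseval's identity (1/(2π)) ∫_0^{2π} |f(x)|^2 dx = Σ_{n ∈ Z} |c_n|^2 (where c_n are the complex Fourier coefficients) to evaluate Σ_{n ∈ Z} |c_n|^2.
Σ |c_n|^2 = 125/2

Parseval equates the L^2 energy of f (normalised by 1/(2π)) with the ℓ^2 sum of its Fourier coefficients: (1/(2π)) ∫_0^{2π} |f|^2 = Σ |c_n|^2.
Compute the left side: (1/(2π)) [∫_0^π 5^2 dx + ∫_π^{2π} (-10)^2 dx] = (1/(2π)) · (25π + 100π) = (25 + 100)/2 = 125/2.
So Σ_{n ∈ Z} |c_n|^2 = 125/2.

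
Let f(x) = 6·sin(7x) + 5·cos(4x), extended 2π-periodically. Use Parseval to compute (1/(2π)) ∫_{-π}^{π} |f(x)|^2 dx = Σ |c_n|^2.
Σ |c_n|^2 = 61/2

Expand |f|^2 and use orthogonality of {sin(nx), cos(mx)} on [-π, π]:
  ∫_{-π}^{π} sin(nx)^2 dx = π, ∫ cos(mx)^2 dx = π, and cross terms integrate to 0.
So ∫_{-π}^{π} f(x)^2 dx = 6^2 · π + 5^2 · π = (36 + 25)π.
Divide by 2π: (36 + 25)/2 = 61/2.
By Parseval, this equals Σ |c_n|^2.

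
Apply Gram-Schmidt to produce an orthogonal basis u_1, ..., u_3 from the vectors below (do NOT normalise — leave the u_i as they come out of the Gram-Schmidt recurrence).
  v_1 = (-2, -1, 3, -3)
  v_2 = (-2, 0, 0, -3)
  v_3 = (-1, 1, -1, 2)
Orthogonal basis:
  u_1 = (-2, -1, 3, -3)
  u_2 = (-20/23, 13/23, -39/23, -30/23)
  u_3 = (-21/13, 3/5, 1/5, 14/13)

Apply the Gram-Schmidt recurrence
  u_1 = v_1
  u_i = v_i − Σ_{j<i} ((v_i · u_j) / (u_j · u_j)) · u_j.

Step by step this gives:
  u_1 = (-2, -1, 3, -3)
  u_2 = (-20/23, 13/23, -39/23, -30/23)
  u_3 = (-21/13, 3/5, 1/5, 14/13)

Orthogonality check:
  u_2 · u_1 = 0 (should be 0)
  u_3 · u_1 = 0 (should be 0)
  u_3 · u_2 = 0 (should be 0)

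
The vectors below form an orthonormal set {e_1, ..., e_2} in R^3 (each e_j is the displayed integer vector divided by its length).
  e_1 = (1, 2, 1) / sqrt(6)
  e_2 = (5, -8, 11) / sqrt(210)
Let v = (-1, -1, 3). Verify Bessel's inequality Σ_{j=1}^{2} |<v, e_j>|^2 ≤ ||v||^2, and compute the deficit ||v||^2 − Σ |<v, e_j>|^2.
Σ |<v, e_j>|^2 = 216/35; ||v||^2 = 11; deficit = 169/35

Write each e_j = u_j / sqrt(<u_j, u_j>) where u_j is the displayed integer vector. Then <v, e_j> = <v, u_j> / sqrt(<u_j, u_j>), so |<v, e_j>|^2 = <v, u_j>^2 / <u_j, u_j>.
Coefficients: <v, e_1> = 0/sqrt(6), <v, e_2> = 36/sqrt(210).
Square and sum: Σ |<v, e_j>|^2 = 216/35.
Compute ||v||^2 = v·v = 11.
Deficit = 11 − 216/35 = 169/35 ≥ 0, confirming Bessel's inequality. (The deficit equals ||v − Σ <v,e_j> e_j||^2, the squared distance from v to span{e_j}.)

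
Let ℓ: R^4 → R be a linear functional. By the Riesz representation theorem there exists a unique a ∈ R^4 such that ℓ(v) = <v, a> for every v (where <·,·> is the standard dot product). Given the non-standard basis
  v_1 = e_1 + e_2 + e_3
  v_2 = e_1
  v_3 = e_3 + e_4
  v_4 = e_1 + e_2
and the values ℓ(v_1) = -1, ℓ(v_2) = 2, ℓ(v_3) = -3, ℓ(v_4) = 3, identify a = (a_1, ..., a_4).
a = (2, 1, -4, 1)

Write a = (a_1, ..., a_4) in the standard basis. For each basis vector v_i, ℓ(v_i) = <v_i, a> is a linear equation in the a_j's. Collect the n equations into a matrix system V a = ℓ, where row i of V is v_i (expressed in the standard basis). Since V is invertible (lower-triangular with 1s on the diagonal, up to permutation), solve by back-substitution:
  V =
[[1, 1, 1, 0],
 [1, 0, 0, 0],
 [0, 0, 1, 1],
 [1, 1, 0, 0]]
  V a = (-1, 2, -3, 3)
Solving gives a = (2, 1, -4, 1).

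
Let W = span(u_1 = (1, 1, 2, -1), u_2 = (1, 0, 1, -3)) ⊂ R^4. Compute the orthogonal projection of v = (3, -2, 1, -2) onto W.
proj_W(v) = (35/41, -5/41, 30/41, -115/41)

Set up U = [u_1 | ... | u_2] ∈ R^(4×2). The projector onto W = col(U) is P = U (U^T U)^(-1) U^T.
Compute U^T U =
  [7, 6]
  [6, 11],
and U^T v = (5, 10).
Solve U^T U · c = U^T v for the coefficients: c = (-5/41, 40/41). The projection is proj_W(v) = U c.
Check: (v - proj_W(v)) · u_1 = 0  (should be 0).
Check: (v - proj_W(v)) · u_2 = 0  (should be 0).
Result: proj_W(v) = (35/41, -5/41, 30/41, -115/41).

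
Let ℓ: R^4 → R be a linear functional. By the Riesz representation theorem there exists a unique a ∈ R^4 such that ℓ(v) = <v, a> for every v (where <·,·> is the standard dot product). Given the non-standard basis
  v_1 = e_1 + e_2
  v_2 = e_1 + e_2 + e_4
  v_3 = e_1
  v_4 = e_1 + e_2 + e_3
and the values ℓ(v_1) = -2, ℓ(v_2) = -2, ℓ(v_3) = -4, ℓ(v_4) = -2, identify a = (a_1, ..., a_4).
a = (-4, 2, 0, 0)

Write a = (a_1, ..., a_4) in the standard basis. For each basis vector v_i, ℓ(v_i) = <v_i, a> is a linear equation in the a_j's. Collect the n equations into a matrix system V a = ℓ, where row i of V is v_i (expressed in the standard basis). Since V is invertible (lower-triangular with 1s on the diagonal, up to permutation), solve by back-substitution:
  V =
[[1, 1, 0, 0],
 [1, 1, 0, 1],
 [1, 0, 0, 0],
 [1, 1, 1, 0]]
  V a = (-2, -2, -4, -2)
Solving gives a = (-4, 2, 0, 0).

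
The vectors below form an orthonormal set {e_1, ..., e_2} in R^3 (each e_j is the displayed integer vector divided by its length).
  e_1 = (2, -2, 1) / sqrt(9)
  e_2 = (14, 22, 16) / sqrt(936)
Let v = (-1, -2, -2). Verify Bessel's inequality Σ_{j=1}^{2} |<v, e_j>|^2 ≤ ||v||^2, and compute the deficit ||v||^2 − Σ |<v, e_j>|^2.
Σ |<v, e_j>|^2 = 225/26; ||v||^2 = 9; deficit = 9/26

Write each e_j = u_j / sqrt(<u_j, u_j>) where u_j is the displayed integer vector. Then <v, e_j> = <v, u_j> / sqrt(<u_j, u_j>), so |<v, e_j>|^2 = <v, u_j>^2 / <u_j, u_j>.
Coefficients: <v, e_1> = 0/sqrt(9), <v, e_2> = -90/sqrt(936).
Square and sum: Σ |<v, e_j>|^2 = 225/26.
Compute ||v||^2 = v·v = 9.
Deficit = 9 − 225/26 = 9/26 ≥ 0, confirming Bessel's inequality. (The deficit equals ||v − Σ <v,e_j> e_j||^2, the squared distance from v to span{e_j}.)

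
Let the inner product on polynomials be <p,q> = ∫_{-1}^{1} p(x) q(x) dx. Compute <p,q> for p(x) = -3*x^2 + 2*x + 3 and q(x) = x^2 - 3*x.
<p,q> = -16/5

Expand the product: p(x)·q(x) = -3*x^4 + 11*x^3 - 3*x^2 - 9*x.
∫_{-1}^{1} of each monomial x^k gives [2/(k+1) if k even, 0 if k odd]. Integrating term-by-term (or equivalently evaluating the antiderivative F(x) = -3*x^5/5 + 11*x^4/4 - x^3 - 9*x^2/2 at the endpoints):
  F(1) − F(−1) = -67/20 − (-3/20) = -16/5.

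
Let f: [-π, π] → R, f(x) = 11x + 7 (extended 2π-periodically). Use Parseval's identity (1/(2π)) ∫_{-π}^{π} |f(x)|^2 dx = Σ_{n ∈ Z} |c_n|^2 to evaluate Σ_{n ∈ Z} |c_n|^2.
Σ |c_n|^2 = 121π^2/3 + 49

Expand and integrate term by term over [-π, π]:
  ∫ (11x)^2 dx = 121·(2π^3/3); ∫ 2·11·(7)·x dx = 0 (odd integrand); ∫ 7^2 dx = 49·2π.
So (1/(2π)) ∫_{-π}^{π} (11x + 7)^2 dx = 121π^2/3 + 49 = 121π^2/3 + 49.
Parseval ⇒ Σ |c_n|^2 = 121π^2/3 + 49.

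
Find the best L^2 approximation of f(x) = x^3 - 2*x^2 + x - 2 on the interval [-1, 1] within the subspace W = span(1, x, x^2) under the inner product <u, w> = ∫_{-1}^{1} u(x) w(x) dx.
g(x) = -2*x^2 + 8*x/5 - 2

The best approximation g ∈ W is the orthogonal projection of f onto W. Writing g = a_0 + a_1 x + a_2 x^2, the coefficients solve the normal equations G · a = b where
  G_{ij} = <φ_i, φ_j> and b_i = <f, φ_i>, with φ_0 = 1, φ_1 = x, φ_2 = x^2.
G =
  [2, 0, 2/3]
  [0, 2/3, 0]
  [2/3, 0, 2/5],
b = (-16/3, 16/15, -32/15).
Solving gives a_0 = -2, a_1 = 8/5, a_2 = -2, so
  g(x) = -2*x^2 + 8*x/5 - 2.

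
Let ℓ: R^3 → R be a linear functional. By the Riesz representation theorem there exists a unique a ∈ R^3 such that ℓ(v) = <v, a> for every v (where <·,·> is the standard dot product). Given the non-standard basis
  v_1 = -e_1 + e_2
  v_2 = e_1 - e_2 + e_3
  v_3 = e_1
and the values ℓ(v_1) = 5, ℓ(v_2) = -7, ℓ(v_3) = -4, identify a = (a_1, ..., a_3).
a = (-4, 1, -2)

Write a = (a_1, ..., a_3) in the standard basis. For each basis vector v_i, ℓ(v_i) = <v_i, a> is a linear equation in the a_j's. Collect the n equations into a matrix system V a = ℓ, where row i of V is v_i (expressed in the standard basis). Since V is invertible (lower-triangular with 1s on the diagonal, up to permutation), solve by back-substitution:
  V =
[[-1, 1, 0],
 [1, -1, 1],
 [1, 0, 0]]
  V a = (5, -7, -4)
Solving gives a = (-4, 1, -2).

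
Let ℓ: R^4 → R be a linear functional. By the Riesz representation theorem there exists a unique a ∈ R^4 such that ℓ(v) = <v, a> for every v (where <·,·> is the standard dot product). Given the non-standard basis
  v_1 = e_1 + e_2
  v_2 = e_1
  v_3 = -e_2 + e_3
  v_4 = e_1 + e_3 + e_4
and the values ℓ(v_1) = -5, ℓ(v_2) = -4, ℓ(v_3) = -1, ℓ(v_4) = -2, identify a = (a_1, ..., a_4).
a = (-4, -1, -2, 4)

Write a = (a_1, ..., a_4) in the standard basis. For each basis vector v_i, ℓ(v_i) = <v_i, a> is a linear equation in the a_j's. Collect the n equations into a matrix system V a = ℓ, where row i of V is v_i (expressed in the standard basis). Since V is invertible (lower-triangular with 1s on the diagonal, up to permutation), solve by back-substitution:
  V =
[[1, 1, 0, 0],
 [1, 0, 0, 0],
 [0, -1, 1, 0],
 [1, 0, 1, 1]]
  V a = (-5, -4, -1, -2)
Solving gives a = (-4, -1, -2, 4).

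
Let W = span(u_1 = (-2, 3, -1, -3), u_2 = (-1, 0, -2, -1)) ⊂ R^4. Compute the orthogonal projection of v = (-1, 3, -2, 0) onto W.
proj_W(v) = (-110/89, 129/89, -91/89, -153/89)

Set up U = [u_1 | ... | u_2] ∈ R^(4×2). The projector onto W = col(U) is P = U (U^T U)^(-1) U^T.
Compute U^T U =
  [23, 7]
  [7, 6],
and U^T v = (13, 5).
Solve U^T U · c = U^T v for the coefficients: c = (43/89, 24/89). The projection is proj_W(v) = U c.
Check: (v - proj_W(v)) · u_1 = 0  (should be 0).
Check: (v - proj_W(v)) · u_2 = 0  (should be 0).
Result: proj_W(v) = (-110/89, 129/89, -91/89, -153/89).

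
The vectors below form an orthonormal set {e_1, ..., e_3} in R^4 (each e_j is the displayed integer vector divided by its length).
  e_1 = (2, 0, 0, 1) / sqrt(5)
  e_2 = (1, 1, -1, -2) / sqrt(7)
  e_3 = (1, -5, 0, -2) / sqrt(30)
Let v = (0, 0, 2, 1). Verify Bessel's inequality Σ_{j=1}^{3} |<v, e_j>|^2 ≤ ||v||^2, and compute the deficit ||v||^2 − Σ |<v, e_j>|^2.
Σ |<v, e_j>|^2 = 55/21; ||v||^2 = 5; deficit = 50/21

Write each e_j = u_j / sqrt(<u_j, u_j>) where u_j is the displayed integer vector. Then <v, e_j> = <v, u_j> / sqrt(<u_j, u_j>), so |<v, e_j>|^2 = <v, u_j>^2 / <u_j, u_j>.
Coefficients: <v, e_1> = 1/sqrt(5), <v, e_2> = -4/sqrt(7), <v, e_3> = -2/sqrt(30).
Square and sum: Σ |<v, e_j>|^2 = 55/21.
Compute ||v||^2 = v·v = 5.
Deficit = 5 − 55/21 = 50/21 ≥ 0, confirming Bessel's inequality. (The deficit equals ||v − Σ <v,e_j> e_j||^2, the squared distance from v to span{e_j}.)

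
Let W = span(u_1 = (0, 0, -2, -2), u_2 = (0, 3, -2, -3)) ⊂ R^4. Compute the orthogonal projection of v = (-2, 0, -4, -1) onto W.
proj_W(v) = (0, -9/19, -49/19, -46/19)

Set up U = [u_1 | ... | u_2] ∈ R^(4×2). The projector onto W = col(U) is P = U (U^T U)^(-1) U^T.
Compute U^T U =
  [8, 10]
  [10, 22],
and U^T v = (10, 11).
Solve U^T U · c = U^T v for the coefficients: c = (55/38, -3/19). The projection is proj_W(v) = U c.
Check: (v - proj_W(v)) · u_1 = 0  (should be 0).
Check: (v - proj_W(v)) · u_2 = 0  (should be 0).
Result: proj_W(v) = (0, -9/19, -49/19, -46/19).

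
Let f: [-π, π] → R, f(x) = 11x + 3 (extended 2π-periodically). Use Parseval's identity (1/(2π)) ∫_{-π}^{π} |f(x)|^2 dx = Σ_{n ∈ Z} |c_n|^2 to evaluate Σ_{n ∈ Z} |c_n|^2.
Σ |c_n|^2 = 121π^2/3 + 9

Expand and integrate term by term over [-π, π]:
  ∫ (11x)^2 dx = 121·(2π^3/3); ∫ 2·11·(3)·x dx = 0 (odd integrand); ∫ 3^2 dx = 9·2π.
So (1/(2π)) ∫_{-π}^{π} (11x + 3)^2 dx = 121π^2/3 + 9 = 121π^2/3 + 9.
Parseval ⇒ Σ |c_n|^2 = 121π^2/3 + 9.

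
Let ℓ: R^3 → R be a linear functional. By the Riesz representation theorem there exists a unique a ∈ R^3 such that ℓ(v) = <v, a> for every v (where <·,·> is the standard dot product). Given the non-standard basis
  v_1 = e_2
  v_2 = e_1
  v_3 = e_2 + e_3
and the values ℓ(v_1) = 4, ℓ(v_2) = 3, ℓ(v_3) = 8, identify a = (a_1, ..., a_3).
a = (3, 4, 4)

Write a = (a_1, ..., a_3) in the standard basis. For each basis vector v_i, ℓ(v_i) = <v_i, a> is a linear equation in the a_j's. Collect the n equations into a matrix system V a = ℓ, where row i of V is v_i (expressed in the standard basis). Since V is invertible (lower-triangular with 1s on the diagonal, up to permutation), solve by back-substitution:
  V =
[[0, 1, 0],
 [1, 0, 0],
 [0, 1, 1]]
  V a = (4, 3, 8)
Solving gives a = (3, 4, 4).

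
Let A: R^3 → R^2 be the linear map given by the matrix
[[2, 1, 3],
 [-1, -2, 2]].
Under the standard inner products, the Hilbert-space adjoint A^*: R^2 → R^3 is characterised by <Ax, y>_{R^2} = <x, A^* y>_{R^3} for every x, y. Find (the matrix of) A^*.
A^* = A^T =
[[2, -1],
 [1, -2],
 [3, 2]]

For real matrices with standard dot products, the defining identity <Ax, y> = <x, A^* y> gives (Ax)^T y = x^T (A^*) y, i.e. x^T A^T y = x^T (A^*) y. Since this holds for all x, y, we must have A^* = A^T. Therefore
A^* =
[[2, -1],
 [1, -2],
 [3, 2]].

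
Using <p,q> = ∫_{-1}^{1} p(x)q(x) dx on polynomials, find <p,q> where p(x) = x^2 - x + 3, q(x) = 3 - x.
<p,q> = 62/3

Expand the product: p(x)·q(x) = -x^3 + 4*x^2 - 6*x + 9.
∫_{-1}^{1} of each monomial x^k gives [2/(k+1) if k even, 0 if k odd]. Integrating term-by-term (or equivalently evaluating the antiderivative F(x) = -x^4/4 + 4*x^3/3 - 3*x^2 + 9*x at the endpoints):
  F(1) − F(−1) = 85/12 − (-163/12) = 62/3.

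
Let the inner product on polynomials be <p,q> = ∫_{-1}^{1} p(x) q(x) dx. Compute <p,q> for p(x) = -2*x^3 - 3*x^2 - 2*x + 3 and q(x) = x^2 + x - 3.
<p,q> = -40/3

Expand the product: p(x)·q(x) = -2*x^5 - 5*x^4 + x^3 + 10*x^2 + 9*x - 9.
∫_{-1}^{1} of each monomial x^k gives [2/(k+1) if k even, 0 if k odd]. Integrating term-by-term (or equivalently evaluating the antiderivative F(x) = -x^6/3 - x^5 + x^4/4 + 10*x^3/3 + 9*x^2/2 - 9*x at the endpoints):
  F(1) − F(−1) = -9/4 − (133/12) = -40/3.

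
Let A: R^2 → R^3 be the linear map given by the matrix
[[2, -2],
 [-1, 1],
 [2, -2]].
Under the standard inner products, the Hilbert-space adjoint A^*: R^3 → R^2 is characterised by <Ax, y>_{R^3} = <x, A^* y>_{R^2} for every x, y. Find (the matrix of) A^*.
A^* = A^T =
[[2, -1, 2],
 [-2, 1, -2]]

For real matrices with standard dot products, the defining identity <Ax, y> = <x, A^* y> gives (Ax)^T y = x^T (A^*) y, i.e. x^T A^T y = x^T (A^*) y. Since this holds for all x, y, we must have A^* = A^T. Therefore
A^* =
[[2, -1, 2],
 [-2, 1, -2]].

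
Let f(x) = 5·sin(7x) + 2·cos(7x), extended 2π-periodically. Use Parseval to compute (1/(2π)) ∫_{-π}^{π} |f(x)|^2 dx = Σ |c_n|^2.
Σ |c_n|^2 = 29/2

Expand |f|^2 and use orthogonality of {sin(nx), cos(mx)} on [-π, π]:
  ∫_{-π}^{π} sin(nx)^2 dx = π, ∫ cos(mx)^2 dx = π, and cross terms integrate to 0.
So ∫_{-π}^{π} f(x)^2 dx = 5^2 · π + 2^2 · π = (25 + 4)π.
Divide by 2π: (25 + 4)/2 = 29/2.
By Parseval, this equals Σ |c_n|^2.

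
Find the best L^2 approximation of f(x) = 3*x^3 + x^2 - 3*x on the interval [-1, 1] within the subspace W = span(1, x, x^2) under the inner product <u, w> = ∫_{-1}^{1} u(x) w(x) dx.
g(x) = x^2 - 6*x/5

The best approximation g ∈ W is the orthogonal projection of f onto W. Writing g = a_0 + a_1 x + a_2 x^2, the coefficients solve the normal equations G · a = b where
  G_{ij} = <φ_i, φ_j> and b_i = <f, φ_i>, with φ_0 = 1, φ_1 = x, φ_2 = x^2.
G =
  [2, 0, 2/3]
  [0, 2/3, 0]
  [2/3, 0, 2/5],
b = (2/3, -4/5, 2/5).
Solving gives a_0 = 0, a_1 = -6/5, a_2 = 1, so
  g(x) = x^2 - 6*x/5.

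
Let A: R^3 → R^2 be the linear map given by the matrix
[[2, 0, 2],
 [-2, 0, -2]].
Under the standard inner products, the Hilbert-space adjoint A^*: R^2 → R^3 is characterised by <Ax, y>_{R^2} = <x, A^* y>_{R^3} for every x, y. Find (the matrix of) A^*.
A^* = A^T =
[[2, -2],
 [0, 0],
 [2, -2]]

For real matrices with standard dot products, the defining identity <Ax, y> = <x, A^* y> gives (Ax)^T y = x^T (A^*) y, i.e. x^T A^T y = x^T (A^*) y. Since this holds for all x, y, we must have A^* = A^T. Therefore
A^* =
[[2, -2],
 [0, 0],
 [2, -2]].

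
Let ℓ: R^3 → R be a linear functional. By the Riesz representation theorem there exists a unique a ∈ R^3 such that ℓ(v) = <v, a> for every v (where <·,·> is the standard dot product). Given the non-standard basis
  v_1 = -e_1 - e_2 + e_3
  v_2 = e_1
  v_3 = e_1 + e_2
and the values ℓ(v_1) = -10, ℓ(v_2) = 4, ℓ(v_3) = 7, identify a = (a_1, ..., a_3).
a = (4, 3, -3)

Write a = (a_1, ..., a_3) in the standard basis. For each basis vector v_i, ℓ(v_i) = <v_i, a> is a linear equation in the a_j's. Collect the n equations into a matrix system V a = ℓ, where row i of V is v_i (expressed in the standard basis). Since V is invertible (lower-triangular with 1s on the diagonal, up to permutation), solve by back-substitution:
  V =
[[-1, -1, 1],
 [1, 0, 0],
 [1, 1, 0]]
  V a = (-10, 4, 7)
Solving gives a = (4, 3, -3).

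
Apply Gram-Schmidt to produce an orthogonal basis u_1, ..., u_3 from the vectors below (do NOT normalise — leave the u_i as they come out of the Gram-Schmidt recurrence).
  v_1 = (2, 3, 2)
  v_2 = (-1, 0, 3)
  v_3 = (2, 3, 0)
Orthogonal basis:
  u_1 = (2, 3, 2)
  u_2 = (-25/17, -12/17, 43/17)
  u_3 = (-27/77, 24/77, -9/77)

Apply the Gram-Schmidt recurrence
  u_1 = v_1
  u_i = v_i − Σ_{j<i} ((v_i · u_j) / (u_j · u_j)) · u_j.

Step by step this gives:
  u_1 = (2, 3, 2)
  u_2 = (-25/17, -12/17, 43/17)
  u_3 = (-27/77, 24/77, -9/77)

Orthogonality check:
  u_2 · u_1 = 0 (should be 0)
  u_3 · u_1 = 0 (should be 0)
  u_3 · u_2 = 0 (should be 0)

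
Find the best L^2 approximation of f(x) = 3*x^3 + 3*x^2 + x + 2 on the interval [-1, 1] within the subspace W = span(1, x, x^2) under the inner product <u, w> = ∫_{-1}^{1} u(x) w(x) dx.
g(x) = 3*x^2 + 14*x/5 + 2

The best approximation g ∈ W is the orthogonal projection of f onto W. Writing g = a_0 + a_1 x + a_2 x^2, the coefficients solve the normal equations G · a = b where
  G_{ij} = <φ_i, φ_j> and b_i = <f, φ_i>, with φ_0 = 1, φ_1 = x, φ_2 = x^2.
G =
  [2, 0, 2/3]
  [0, 2/3, 0]
  [2/3, 0, 2/5],
b = (6, 28/15, 38/15).
Solving gives a_0 = 2, a_1 = 14/5, a_2 = 3, so
  g(x) = 3*x^2 + 14*x/5 + 2.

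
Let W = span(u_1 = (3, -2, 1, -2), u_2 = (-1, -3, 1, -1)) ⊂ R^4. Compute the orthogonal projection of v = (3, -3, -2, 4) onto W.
proj_W(v) = (7/6, -1/6, 1/6, -1/2)

Set up U = [u_1 | ... | u_2] ∈ R^(4×2). The projector onto W = col(U) is P = U (U^T U)^(-1) U^T.
Compute U^T U =
  [18, 6]
  [6, 12],
and U^T v = (5, 0).
Solve U^T U · c = U^T v for the coefficients: c = (1/3, -1/6). The projection is proj_W(v) = U c.
Check: (v - proj_W(v)) · u_1 = 0  (should be 0).
Check: (v - proj_W(v)) · u_2 = 0  (should be 0).
Result: proj_W(v) = (7/6, -1/6, 1/6, -1/2).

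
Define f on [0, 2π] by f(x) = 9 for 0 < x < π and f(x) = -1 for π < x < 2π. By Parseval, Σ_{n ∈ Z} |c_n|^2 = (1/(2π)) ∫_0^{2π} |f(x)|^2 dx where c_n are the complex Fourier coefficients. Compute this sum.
Σ |c_n|^2 = 41

Parseval equates the L^2 energy of f (normalised by 1/(2π)) with the ℓ^2 sum of its Fourier coefficients: (1/(2π)) ∫_0^{2π} |f|^2 = Σ |c_n|^2.
Compute the left side: (1/(2π)) [∫_0^π 9^2 dx + ∫_π^{2π} (-1)^2 dx] = (1/(2π)) · (81π + 1π) = (81 + 1)/2 = 41.
So Σ_{n ∈ Z} |c_n|^2 = 41.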